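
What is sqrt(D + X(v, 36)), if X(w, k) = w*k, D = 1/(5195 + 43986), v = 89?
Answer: 5*sqrt(309989662697)/49181 ≈ 56.604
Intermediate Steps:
D = 1/49181 ≈ 2.0333e-5
X(w, k) = k*w
sqrt(D + X(v, 36)) = sqrt(1/49181 + 36*89) = sqrt(1/49181 + 3204) = sqrt(157575925/49181) = 5*sqrt(309989662697)/49181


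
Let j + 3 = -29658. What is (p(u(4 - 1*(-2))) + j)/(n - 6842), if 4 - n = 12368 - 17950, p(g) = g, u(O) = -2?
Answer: 29663/1256 ≈ 23.617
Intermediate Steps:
j = -29661 (j = -3 - 29658 = -29661)
n = 5586 (n = 4 - (12368 - 17950) = 4 - 1*(-5582) = 4 + 5582 = 5586)
(p(u(4 - 1*(-2))) + j)/(n - 6842) = (-2 - 29661)/(5586 - 6842) = -29663/(-1256) = -29663*(-1/1256) = 29663/1256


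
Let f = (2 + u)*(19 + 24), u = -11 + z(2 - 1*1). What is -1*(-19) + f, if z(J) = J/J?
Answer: -325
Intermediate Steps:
z(J) = 1
u = -10 (u = -11 + 1 = -10)
f = -344 (f = (2 - 10)*(19 + 24) = -8*43 = -344)
-1*(-19) + f = -1*(-19) - 344 = 19 - 344 = -325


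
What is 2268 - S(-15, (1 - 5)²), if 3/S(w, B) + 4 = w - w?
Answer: 9075/4 ≈ 2268.8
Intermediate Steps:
S(w, B) = -¾ (S(w, B) = 3/(-4 + (w - w)) = 3/(-4 + 0) = 3/(-4) = 3*(-¼) = -¾)
2268 - S(-15, (1 - 5)²) = 2268 - 1*(-¾) = 2268 + ¾ = 9075/4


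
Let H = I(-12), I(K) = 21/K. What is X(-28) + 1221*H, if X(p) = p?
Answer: -8659/4 ≈ -2164.8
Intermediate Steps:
H = -7/4 (H = 21/(-12) = 21*(-1/12) = -7/4 ≈ -1.7500)
X(-28) + 1221*H = -28 + 1221*(-7/4) = -28 - 8547/4 = -8659/4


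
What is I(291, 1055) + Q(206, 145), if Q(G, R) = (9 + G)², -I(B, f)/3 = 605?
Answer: 44410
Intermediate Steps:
I(B, f) = -1815 (I(B, f) = -3*605 = -1815)
I(291, 1055) + Q(206, 145) = -1815 + (9 + 206)² = -1815 + 215² = -1815 + 46225 = 44410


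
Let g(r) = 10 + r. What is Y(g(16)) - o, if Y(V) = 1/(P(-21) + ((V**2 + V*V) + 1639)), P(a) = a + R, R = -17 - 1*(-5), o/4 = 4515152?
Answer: -53423278463/2958 ≈ -1.8061e+7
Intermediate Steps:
o = 18060608 (o = 4*4515152 = 18060608)
R = -12 (R = -17 + 5 = -12)
P(a) = -12 + a (P(a) = a - 12 = -12 + a)
Y(V) = 1/(1606 + 2*V**2) (Y(V) = 1/((-12 - 21) + ((V**2 + V*V) + 1639)) = 1/(-33 + ((V**2 + V**2) + 1639)) = 1/(-33 + (2*V**2 + 1639)) = 1/(-33 + (1639 + 2*V**2)) = 1/(1606 + 2*V**2))
Y(g(16)) - o = 1/(2*(803 + (10 + 16)**2)) - 1*18060608 = 1/(2*(803 + 26**2)) - 18060608 = 1/(2*(803 + 676)) - 18060608 = (1/2)/1479 - 18060608 = (1/2)*(1/1479) - 18060608 = 1/2958 - 18060608 = -53423278463/2958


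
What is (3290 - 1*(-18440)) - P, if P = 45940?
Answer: -24210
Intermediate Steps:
(3290 - 1*(-18440)) - P = (3290 - 1*(-18440)) - 1*45940 = (3290 + 18440) - 45940 = 21730 - 45940 = -24210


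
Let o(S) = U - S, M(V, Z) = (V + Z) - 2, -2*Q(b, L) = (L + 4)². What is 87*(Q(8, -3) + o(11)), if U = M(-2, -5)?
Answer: -3567/2 ≈ -1783.5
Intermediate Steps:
Q(b, L) = -(4 + L)²/2 (Q(b, L) = -(L + 4)²/2 = -(4 + L)²/2)
M(V, Z) = -2 + V + Z
U = -9 (U = -2 - 2 - 5 = -9)
o(S) = -9 - S
87*(Q(8, -3) + o(11)) = 87*(-(4 - 3)²/2 + (-9 - 1*11)) = 87*(-½*1² + (-9 - 11)) = 87*(-½*1 - 20) = 87*(-½ - 20) = 87*(-41/2) = -3567/2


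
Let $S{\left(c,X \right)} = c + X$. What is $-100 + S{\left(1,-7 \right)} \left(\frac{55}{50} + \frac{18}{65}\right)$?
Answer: $- \frac{7037}{65} \approx -108.26$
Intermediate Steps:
$S{\left(c,X \right)} = X + c$
$-100 + S{\left(1,-7 \right)} \left(\frac{55}{50} + \frac{18}{65}\right) = -100 + \left(-7 + 1\right) \left(\frac{55}{50} + \frac{18}{65}\right) = -100 - 6 \left(55 \cdot \frac{1}{50} + 18 \cdot \frac{1}{65}\right) = -100 - 6 \left(\frac{11}{10} + \frac{18}{65}\right) = -100 - \frac{537}{65} = - \frac{7037}{65}$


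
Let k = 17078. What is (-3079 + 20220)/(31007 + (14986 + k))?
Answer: 17141/63071 ≈ 0.27177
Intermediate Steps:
(-3079 + 20220)/(31007 + (14986 + k)) = (-3079 + 20220)/(31007 + (14986 + 17078)) = 17141/(31007 + 32064) = 17141/63071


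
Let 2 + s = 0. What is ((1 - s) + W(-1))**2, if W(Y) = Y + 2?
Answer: 16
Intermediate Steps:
W(Y) = 2 + Y
s = -2 (s = -2 + 0 = -2)
((1 - s) + W(-1))**2 = ((1 - 1*(-2)) + (2 - 1))**2 = ((1 + 2) + 1)**2 = (3 + 1)**2 = 4**2 = 16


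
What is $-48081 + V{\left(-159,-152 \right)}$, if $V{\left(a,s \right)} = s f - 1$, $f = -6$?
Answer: $-47170$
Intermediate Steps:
$V{\left(a,s \right)} = -1 - 6 s$ ($V{\left(a,s \right)} = s \left(-6\right) - 1 = - 6 s - 1 = -1 - 6 s$)
$-48081 + V{\left(-159,-152 \right)} = -48081 - -911 = -48081 + \left(-1 + 912\right) = -48081 + 911 = -47170$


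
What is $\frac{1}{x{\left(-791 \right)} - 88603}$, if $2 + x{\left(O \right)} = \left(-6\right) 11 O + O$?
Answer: $- \frac{1}{37190} \approx -2.6889 \cdot 10^{-5}$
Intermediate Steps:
$x{\left(O \right)} = -2 - 65 O$ ($x{\left(O \right)} = -2 + \left(\left(-6\right) 11 O + O\right) = -2 + \left(- 66 O + O\right) = -2 - 65 O$)
$\frac{1}{x{\left(-791 \right)} - 88603} = \frac{1}{\left(-2 - -51415\right) - 88603} = \frac{1}{\left(-2 + 51415\right) - 88603} = \frac{1}{51413 - 88603} = \frac{1}{-37190} = - \frac{1}{37190}$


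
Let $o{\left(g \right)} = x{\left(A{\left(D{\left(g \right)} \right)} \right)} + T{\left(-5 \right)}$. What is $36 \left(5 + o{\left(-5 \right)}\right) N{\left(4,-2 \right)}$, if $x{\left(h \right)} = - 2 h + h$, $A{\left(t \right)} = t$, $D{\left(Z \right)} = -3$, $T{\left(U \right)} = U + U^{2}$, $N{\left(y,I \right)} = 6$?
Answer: $6048$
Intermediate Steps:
$x{\left(h \right)} = - h$
$o{\left(g \right)} = 23$ ($o{\left(g \right)} = \left(-1\right) \left(-3\right) - 5 \left(1 - 5\right) = 3 - -20 = 3 + 20 = 23$)
$36 \left(5 + o{\left(-5 \right)}\right) N{\left(4,-2 \right)} = 36 \left(5 + 23\right) 6 = 36 \cdot 28 \cdot 6 = 1008 \cdot 6 = 6048$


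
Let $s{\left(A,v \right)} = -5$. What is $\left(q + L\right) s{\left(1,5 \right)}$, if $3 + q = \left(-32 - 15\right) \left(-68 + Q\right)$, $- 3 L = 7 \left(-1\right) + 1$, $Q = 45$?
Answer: $-5400$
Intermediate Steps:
$L = 2$ ($L = - \frac{7 \left(-1\right) + 1}{3} = - \frac{-7 + 1}{3} = \left(- \frac{1}{3}\right) \left(-6\right) = 2$)
$q = 1078$ ($q = -3 + \left(-32 - 15\right) \left(-68 + 45\right) = -3 - -1081 = -3 + 1081 = 1078$)
$\left(q + L\right) s{\left(1,5 \right)} = \left(1078 + 2\right) \left(-5\right) = 1080 \left(-5\right) = -5400$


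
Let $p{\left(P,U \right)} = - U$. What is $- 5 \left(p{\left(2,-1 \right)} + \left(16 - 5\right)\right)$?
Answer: $-60$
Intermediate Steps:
$- 5 \left(p{\left(2,-1 \right)} + \left(16 - 5\right)\right) = - 5 \left(\left(-1\right) \left(-1\right) + \left(16 - 5\right)\right) = - 5 \left(1 + \left(16 - 5\right)\right) = - 5 \left(1 + 11\right) = \left(-5\right) 12 = -60$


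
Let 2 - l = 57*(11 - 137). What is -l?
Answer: -7184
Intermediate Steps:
l = 7184 (l = 2 - 57*(11 - 137) = 2 - 57*(-126) = 2 - 1*(-7182) = 2 + 7182 = 7184)
-l = -1*7184 = -7184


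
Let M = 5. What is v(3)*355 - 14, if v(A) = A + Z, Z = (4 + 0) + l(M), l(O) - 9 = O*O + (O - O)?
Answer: 14541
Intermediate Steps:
l(O) = 9 + O² (l(O) = 9 + (O*O + (O - O)) = 9 + (O² + 0) = 9 + O²)
Z = 38 (Z = (4 + 0) + (9 + 5²) = 4 + (9 + 25) = 4 + 34 = 38)
v(A) = 38 + A (v(A) = A + 38 = 38 + A)
v(3)*355 - 14 = (38 + 3)*355 - 14 = 41*355 - 14 = 14555 - 14 = 14541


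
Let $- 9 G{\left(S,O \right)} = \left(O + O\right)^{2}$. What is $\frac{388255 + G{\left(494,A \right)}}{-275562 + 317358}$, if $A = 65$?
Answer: $\frac{3477395}{376164} \approx 9.2444$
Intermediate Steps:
$G{\left(S,O \right)} = - \frac{4 O^{2}}{9}$ ($G{\left(S,O \right)} = - \frac{\left(O + O\right)^{2}}{9} = - \frac{\left(2 O\right)^{2}}{9} = - \frac{4 O^{2}}{9}$)
$\frac{388255 + G{\left(494,A \right)}}{-275562 + 317358} = \frac{388255 - \frac{4 \cdot 65^{2}}{9}}{-275562 + 317358} = \frac{388255 - \frac{16900}{9}}{41796} = \left(388255 - \frac{16900}{9}\right) \frac{1}{41796} = \frac{3477395}{9} \cdot \frac{1}{41796} = \frac{3477395}{376164}$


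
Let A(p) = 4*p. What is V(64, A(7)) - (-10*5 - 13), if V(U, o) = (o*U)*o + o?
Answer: 50267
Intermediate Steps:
V(U, o) = o + U*o² (V(U, o) = (U*o)*o + o = U*o² + o = o + U*o²)
V(64, A(7)) - (-10*5 - 13) = (4*7)*(1 + 64*(4*7)) - (-10*5 - 13) = 28*(1 + 64*28) - (-50 - 13) = 28*(1 + 1792) - 1*(-63) = 28*1793 + 63 = 50204 + 63 = 50267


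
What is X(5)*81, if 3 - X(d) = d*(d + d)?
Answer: -3807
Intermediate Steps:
X(d) = 3 - 2*d² (X(d) = 3 - d*(d + d) = 3 - d*2*d = 3 - 2*d²)
X(5)*81 = (3 - 2*5²)*81 = (3 - 2*25)*81 = (3 - 50)*81 = -47*81 = -3807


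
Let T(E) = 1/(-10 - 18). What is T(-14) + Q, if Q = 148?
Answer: 4143/28 ≈ 147.96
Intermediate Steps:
T(E) = -1/28 (T(E) = 1/(-28) = -1/28)
T(-14) + Q = -1/28 + 148 = 4143/28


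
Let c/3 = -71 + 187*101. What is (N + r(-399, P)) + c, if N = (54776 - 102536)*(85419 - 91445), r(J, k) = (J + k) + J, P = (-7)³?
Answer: 287857067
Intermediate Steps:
P = -343
r(J, k) = k + 2*J
N = 287801760 (N = -47760*(-6026) = 287801760)
c = 56448 (c = 3*(-71 + 187*101) = 3*(-71 + 18887) = 3*18816 = 56448)
(N + r(-399, P)) + c = (287801760 + (-343 + 2*(-399))) + 56448 = (287801760 + (-343 - 798)) + 56448 = (287801760 - 1141) + 56448 = 287800619 + 56448 = 287857067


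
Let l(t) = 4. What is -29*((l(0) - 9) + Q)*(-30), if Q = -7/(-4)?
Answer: -5655/2 ≈ -2827.5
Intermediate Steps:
Q = 7/4 (Q = -7*(-1/4) = 7/4 ≈ 1.7500)
-29*((l(0) - 9) + Q)*(-30) = -29*((4 - 9) + 7/4)*(-30) = -29*(-5 + 7/4)*(-30) = -29*(-13/4)*(-30) = (377/4)*(-30) = -5655/2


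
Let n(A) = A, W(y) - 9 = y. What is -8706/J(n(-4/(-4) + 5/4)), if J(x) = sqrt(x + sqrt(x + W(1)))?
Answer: -17412*sqrt(23)/23 ≈ -3630.7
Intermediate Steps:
W(y) = 9 + y
J(x) = sqrt(x + sqrt(10 + x)) (J(x) = sqrt(x + sqrt(x + (9 + 1))) = sqrt(x + sqrt(x + 10)) = sqrt(x + sqrt(10 + x)))
-8706/J(n(-4/(-4) + 5/4)) = -8706/sqrt((-4/(-4) + 5/4) + sqrt(10 + (-4/(-4) + 5/4))) = -8706/sqrt((-4*(-1/4) + 5*(1/4)) + sqrt(10 + (-4*(-1/4) + 5*(1/4)))) = -8706/sqrt((1 + 5/4) + sqrt(10 + (1 + 5/4))) = -8706/sqrt(9/4 + sqrt(10 + 9/4)) = -8706/sqrt(9/4 + sqrt(49/4)) = -8706/sqrt(9/4 + 7/2) = -8706*2*sqrt(23)/23 = -17412*sqrt(23)/23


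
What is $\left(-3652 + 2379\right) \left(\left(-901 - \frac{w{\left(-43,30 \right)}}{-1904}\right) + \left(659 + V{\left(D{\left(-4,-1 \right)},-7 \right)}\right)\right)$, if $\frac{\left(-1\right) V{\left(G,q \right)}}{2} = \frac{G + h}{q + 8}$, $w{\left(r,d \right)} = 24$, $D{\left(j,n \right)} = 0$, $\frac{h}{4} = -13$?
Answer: $\frac{41806593}{238} \approx 1.7566 \cdot 10^{5}$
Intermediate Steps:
$h = -52$ ($h = 4 \left(-13\right) = -52$)
$V{\left(G,q \right)} = - \frac{2 \left(-52 + G\right)}{8 + q}$ ($V{\left(G,q \right)} = - 2 \frac{G - 52}{q + 8} = - 2 \frac{-52 + G}{8 + q} = - \frac{2 \left(-52 + G\right)}{8 + q}$)
$\left(-3652 + 2379\right) \left(\left(-901 - \frac{w{\left(-43,30 \right)}}{-1904}\right) + \left(659 + V{\left(D{\left(-4,-1 \right)},-7 \right)}\right)\right) = \left(-3652 + 2379\right) \left(\left(-901 - \frac{24}{-1904}\right) + \left(659 + \frac{2 \left(52 - 0\right)}{8 - 7}\right)\right) = - 1273 \left(\left(-901 - 24 \left(- \frac{1}{1904}\right)\right) + \left(659 + \frac{2 \left(52 + 0\right)}{1}\right)\right) = - 1273 \left(\left(-901 - - \frac{3}{238}\right) + \left(659 + 2 \cdot 1 \cdot 52\right)\right) = - 1273 \left(\left(-901 + \frac{3}{238}\right) + \left(659 + 104\right)\right) = - 1273 \left(- \frac{214435}{238} + 763\right) = \left(-1273\right) \left(- \frac{32841}{238}\right) = \frac{41806593}{238}$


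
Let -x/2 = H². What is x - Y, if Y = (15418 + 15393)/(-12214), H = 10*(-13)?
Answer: -412802389/12214 ≈ -33798.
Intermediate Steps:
H = -130
Y = -30811/12214 (Y = 30811*(-1/12214) = -30811/12214 ≈ -2.5226)
x = -33800 (x = -2*(-130)² = -2*16900 = -33800)
x - Y = -33800 - 1*(-30811/12214) = -33800 + 30811/12214 = -412802389/12214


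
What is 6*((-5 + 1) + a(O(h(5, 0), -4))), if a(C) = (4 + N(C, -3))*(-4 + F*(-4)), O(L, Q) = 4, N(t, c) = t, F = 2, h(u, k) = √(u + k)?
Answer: -600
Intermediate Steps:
h(u, k) = √(k + u)
a(C) = -48 - 12*C (a(C) = (4 + C)*(-4 + 2*(-4)) = (4 + C)*(-4 - 8) = (4 + C)*(-12) = -48 - 12*C)
6*((-5 + 1) + a(O(h(5, 0), -4))) = 6*((-5 + 1) + (-48 - 12*4)) = 6*(-4 + (-48 - 48)) = 6*(-4 - 96) = 6*(-100) = -600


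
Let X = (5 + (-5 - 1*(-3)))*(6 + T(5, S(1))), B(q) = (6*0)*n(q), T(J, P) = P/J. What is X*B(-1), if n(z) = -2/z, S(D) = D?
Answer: 0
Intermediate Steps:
B(q) = 0 (B(q) = (6*0)*(-2/q) = 0*(-2/q) = 0)
X = 93/5 (X = (5 + (-5 - 1*(-3)))*(6 + 1/5) = (5 + (-5 + 3))*(6 + 1*(1/5)) = (5 - 2)*(6 + 1/5) = 3*(31/5) = 93/5 ≈ 18.600)
X*B(-1) = (93/5)*0 = 0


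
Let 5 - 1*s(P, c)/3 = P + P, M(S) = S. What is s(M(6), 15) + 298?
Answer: 277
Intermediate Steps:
s(P, c) = 15 - 6*P (s(P, c) = 15 - 3*(P + P) = 15 - 6*P)
s(M(6), 15) + 298 = (15 - 6*6) + 298 = (15 - 36) + 298 = -21 + 298 = 277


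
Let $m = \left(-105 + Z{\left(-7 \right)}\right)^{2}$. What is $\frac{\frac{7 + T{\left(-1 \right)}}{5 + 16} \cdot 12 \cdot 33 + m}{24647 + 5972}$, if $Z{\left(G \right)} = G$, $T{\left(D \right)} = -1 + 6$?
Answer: $\frac{89392}{214333} \approx 0.41707$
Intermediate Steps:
$T{\left(D \right)} = 5$
$m = 12544$ ($m = \left(-105 - 7\right)^{2} = \left(-112\right)^{2} = 12544$)
$\frac{\frac{7 + T{\left(-1 \right)}}{5 + 16} \cdot 12 \cdot 33 + m}{24647 + 5972} = \frac{\frac{7 + 5}{5 + 16} \cdot 12 \cdot 33 + 12544}{24647 + 5972} = \frac{\frac{12}{21} \cdot 12 \cdot 33 + 12544}{30619} = \left(12 \cdot \frac{1}{21} \cdot 12 \cdot 33 + 12544\right) \frac{1}{30619} = \left(\frac{4}{7} \cdot 12 \cdot 33 + 12544\right) \frac{1}{30619} = \left(\frac{48}{7} \cdot 33 + 12544\right) \frac{1}{30619} = \left(\frac{1584}{7} + 12544\right) \frac{1}{30619} = \frac{89392}{7} \cdot \frac{1}{30619} = \frac{89392}{214333}$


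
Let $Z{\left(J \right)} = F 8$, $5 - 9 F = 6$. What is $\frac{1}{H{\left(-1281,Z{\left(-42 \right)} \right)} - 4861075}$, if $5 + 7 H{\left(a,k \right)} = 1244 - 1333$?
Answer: $- \frac{7}{34027619} \approx -2.0572 \cdot 10^{-7}$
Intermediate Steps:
$F = - \frac{1}{9}$ ($F = \frac{5}{9} - \frac{2}{3} = - \frac{1}{9} \approx -0.11111$)
$Z{\left(J \right)} = - \frac{8}{9}$ ($Z{\left(J \right)} = \left(- \frac{1}{9}\right) 8 = - \frac{8}{9}$)
$H{\left(a,k \right)} = - \frac{94}{7}$ ($H{\left(a,k \right)} = - \frac{5}{7} + \frac{1244 - 1333}{7} = - \frac{5}{7} + \frac{1}{7} \left(-89\right) = - \frac{5}{7} - \frac{89}{7} = - \frac{94}{7}$)
$\frac{1}{H{\left(-1281,Z{\left(-42 \right)} \right)} - 4861075} = \frac{1}{- \frac{94}{7} - 4861075} = \frac{1}{- \frac{34027619}{7}} = - \frac{7}{34027619}$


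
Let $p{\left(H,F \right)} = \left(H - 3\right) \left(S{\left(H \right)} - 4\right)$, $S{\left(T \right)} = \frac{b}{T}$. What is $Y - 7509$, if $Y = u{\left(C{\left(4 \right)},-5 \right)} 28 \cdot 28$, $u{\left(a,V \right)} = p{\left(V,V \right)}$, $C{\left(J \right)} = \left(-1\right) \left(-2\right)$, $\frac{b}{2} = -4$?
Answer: $\frac{37719}{5} \approx 7543.8$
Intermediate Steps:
$b = -8$ ($b = 2 \left(-4\right) = -8$)
$C{\left(J \right)} = 2$
$S{\left(T \right)} = - \frac{8}{T}$
$p{\left(H,F \right)} = \left(-4 - \frac{8}{H}\right) \left(-3 + H\right)$ ($p{\left(H,F \right)} = \left(H - 3\right) \left(- \frac{8}{H} - 4\right) = \left(-3 + H\right) \left(-4 - \frac{8}{H}\right) = \left(-4 - \frac{8}{H}\right) \left(-3 + H\right)$)
$u{\left(a,V \right)} = 4 - 4 V + \frac{24}{V}$
$Y = \frac{75264}{5}$ ($Y = \left(4 - -20 + \frac{24}{-5}\right) 28 \cdot 28 = \left(4 + 20 + 24 \left(- \frac{1}{5}\right)\right) 28 \cdot 28 = \left(4 + 20 - \frac{24}{5}\right) 28 \cdot 28 = \frac{96}{5} \cdot 28 \cdot 28 = \frac{2688}{5} \cdot 28 = \frac{75264}{5} \approx 15053.0$)
$Y - 7509 = \frac{75264}{5} - 7509 = \frac{37719}{5}$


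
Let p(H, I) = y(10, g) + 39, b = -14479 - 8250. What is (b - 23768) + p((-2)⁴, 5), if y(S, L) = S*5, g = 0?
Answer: -46408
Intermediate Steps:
b = -22729
y(S, L) = 5*S
p(H, I) = 89 (p(H, I) = 5*10 + 39 = 50 + 39 = 89)
(b - 23768) + p((-2)⁴, 5) = (-22729 - 23768) + 89 = -46497 + 89 = -46408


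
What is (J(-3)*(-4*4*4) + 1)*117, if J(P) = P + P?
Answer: 45045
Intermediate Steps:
J(P) = 2*P
(J(-3)*(-4*4*4) + 1)*117 = ((2*(-3))*(-4*4*4) + 1)*117 = (-(-96)*4 + 1)*117 = (-6*(-64) + 1)*117 = (384 + 1)*117 = 385*117 = 45045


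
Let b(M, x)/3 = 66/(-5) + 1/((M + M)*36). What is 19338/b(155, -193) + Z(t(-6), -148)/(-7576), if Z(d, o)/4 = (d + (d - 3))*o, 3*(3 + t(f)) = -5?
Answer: -204777377278/418510551 ≈ -489.30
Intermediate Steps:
t(f) = -14/3 (t(f) = -3 + (1/3)*(-5) = -3 - 5/3 = -14/3)
b(M, x) = -198/5 + 1/(24*M) (b(M, x) = 3*(66/(-5) + 1/((M + M)*36)) = 3*(66*(-1/5) + (1/36)/(2*M)) = 3*(-66/5 + (1/(2*M))*(1/36)) = 3*(-66/5 + 1/(72*M)) = -198/5 + 1/(24*M))
Z(d, o) = 4*o*(-3 + 2*d) (Z(d, o) = 4*((d + (d - 3))*o) = 4*((d + (-3 + d))*o) = 4*((-3 + 2*d)*o) = 4*(o*(-3 + 2*d)) = 4*o*(-3 + 2*d))
19338/b(155, -193) + Z(t(-6), -148)/(-7576) = 19338/(((1/120)*(5 - 4752*155)/155)) + (4*(-148)*(-3 + 2*(-14/3)))/(-7576) = 19338/(((1/120)*(1/155)*(5 - 736560))) + (4*(-148)*(-3 - 28/3))*(-1/7576) = 19338/(((1/120)*(1/155)*(-736555))) + (4*(-148)*(-37/3))*(-1/7576) = 19338/(-147311/3720) + (21904/3)*(-1/7576) = 19338*(-3720/147311) - 2738/2841 = -71937360/147311 - 2738/2841 = -204777377278/418510551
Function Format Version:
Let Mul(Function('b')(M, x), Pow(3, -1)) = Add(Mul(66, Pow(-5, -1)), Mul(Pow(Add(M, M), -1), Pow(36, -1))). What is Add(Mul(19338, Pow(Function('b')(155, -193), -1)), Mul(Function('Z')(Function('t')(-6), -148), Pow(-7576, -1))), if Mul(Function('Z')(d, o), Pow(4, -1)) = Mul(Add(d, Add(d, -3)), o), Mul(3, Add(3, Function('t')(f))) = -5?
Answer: Rational(-204777377278, 418510551) ≈ -489.30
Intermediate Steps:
Function('t')(f) = Rational(-14, 3) (Function('t')(f) = Add(-3, Mul(Rational(1, 3), -5)) = Add(-3, Rational(-5, 3)) = Rational(-14, 3))
Function('b')(M, x) = Add(Rational(-198, 5), Mul(Rational(1, 24), Pow(M, -1))) (Function('b')(M, x) = Mul(3, Add(Mul(66, Pow(-5, -1)), Mul(Pow(Add(M, M), -1), Pow(36, -1)))) = Mul(3, Add(Mul(66, Rational(-1, 5)), Mul(Pow(Mul(2, M), -1), Rational(1, 36)))) = Mul(3, Add(Rational(-66, 5), Mul(Mul(Rational(1, 2), Pow(M, -1)), Rational(1, 36)))) = Mul(3, Add(Rational(-66, 5), Mul(Rational(1, 72), Pow(M, -1)))) = Add(Rational(-198, 5), Mul(Rational(1, 24), Pow(M, -1))))
Function('Z')(d, o) = Mul(4, o, Add(-3, Mul(2, d))) (Function('Z')(d, o) = Mul(4, Mul(Add(d, Add(d, -3)), o)) = Mul(4, Mul(Add(d, Add(-3, d)), o)) = Mul(4, Mul(Add(-3, Mul(2, d)), o)) = Mul(4, Mul(o, Add(-3, Mul(2, d)))) = Mul(4, o, Add(-3, Mul(2, d))))
Add(Mul(19338, Pow(Function('b')(155, -193), -1)), Mul(Function('Z')(Function('t')(-6), -148), Pow(-7576, -1))) = Add(Mul(19338, Pow(Mul(Rational(1, 120), Pow(155, -1), Add(5, Mul(-4752, 155))), -1)), Mul(Mul(4, -148, Add(-3, Mul(2, Rational(-14, 3)))), Pow(-7576, -1))) = Add(Mul(19338, Pow(Mul(Rational(1, 120), Rational(1, 155), Add(5, -736560)), -1)), Mul(Mul(4, -148, Add(-3, Rational(-28, 3))), Rational(-1, 7576))) = Add(Mul(19338, Pow(Mul(Rational(1, 120), Rational(1, 155), -736555), -1)), Mul(Mul(4, -148, Rational(-37, 3)), Rational(-1, 7576))) = Add(Mul(19338, Pow(Rational(-147311, 3720), -1)), Mul(Rational(21904, 3), Rational(-1, 7576))) = Add(Mul(19338, Rational(-3720, 147311)), Rational(-2738, 2841)) = Add(Rational(-71937360, 147311), Rational(-2738, 2841)) = Rational(-204777377278, 418510551)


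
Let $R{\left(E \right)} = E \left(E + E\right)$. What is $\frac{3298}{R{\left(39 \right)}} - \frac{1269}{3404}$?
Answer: $\frac{3683047}{5177484} \approx 0.71136$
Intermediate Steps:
$R{\left(E \right)} = 2 E^{2}$ ($R{\left(E \right)} = E 2 E = 2 E^{2}$)
$\frac{3298}{R{\left(39 \right)}} - \frac{1269}{3404} = \frac{3298}{2 \cdot 39^{2}} - \frac{1269}{3404} = \frac{3298}{2 \cdot 1521} - \frac{1269}{3404} = \frac{3298}{3042} - \frac{1269}{3404} = 3298 \cdot \frac{1}{3042} - \frac{1269}{3404} = \frac{1649}{1521} - \frac{1269}{3404} = \frac{3683047}{5177484}$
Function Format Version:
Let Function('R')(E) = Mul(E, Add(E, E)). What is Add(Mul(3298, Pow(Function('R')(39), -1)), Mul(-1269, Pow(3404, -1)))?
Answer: Rational(3683047, 5177484) ≈ 0.71136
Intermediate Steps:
Function('R')(E) = Mul(2, Pow(E, 2)) (Function('R')(E) = Mul(E, Mul(2, E)) = Mul(2, Pow(E, 2)))
Add(Mul(3298, Pow(Function('R')(39), -1)), Mul(-1269, Pow(3404, -1))) = Add(Mul(3298, Pow(Mul(2, Pow(39, 2)), -1)), Mul(-1269, Pow(3404, -1))) = Add(Mul(3298, Pow(Mul(2, 1521), -1)), Mul(-1269, Rational(1, 3404))) = Add(Mul(3298, Pow(3042, -1)), Rational(-1269, 3404)) = Add(Mul(3298, Rational(1, 3042)), Rational(-1269, 3404)) = Add(Rational(1649, 1521), Rational(-1269, 3404)) = Rational(3683047, 5177484)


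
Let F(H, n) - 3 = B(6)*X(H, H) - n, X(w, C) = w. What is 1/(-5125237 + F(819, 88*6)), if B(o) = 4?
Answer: -1/5122486 ≈ -1.9522e-7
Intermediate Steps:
F(H, n) = 3 - n + 4*H (F(H, n) = 3 + (4*H - n) = 3 + (-n + 4*H) = 3 - n + 4*H)
1/(-5125237 + F(819, 88*6)) = 1/(-5125237 + (3 - 88*6 + 4*819)) = 1/(-5125237 + (3 - 1*528 + 3276)) = 1/(-5125237 + (3 - 528 + 3276)) = 1/(-5125237 + 2751) = 1/(-5122486) = -1/5122486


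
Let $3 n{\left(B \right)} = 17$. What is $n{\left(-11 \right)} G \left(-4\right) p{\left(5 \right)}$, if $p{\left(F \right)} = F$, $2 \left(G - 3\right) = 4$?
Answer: $- \frac{1700}{3} \approx -566.67$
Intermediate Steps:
$G = 5$ ($G = 3 + \frac{1}{2} \cdot 4 = 3 + 2 = 5$)
$n{\left(B \right)} = \frac{17}{3}$ ($n{\left(B \right)} = \frac{1}{3} \cdot 17 = \frac{17}{3}$)
$n{\left(-11 \right)} G \left(-4\right) p{\left(5 \right)} = \frac{17 \cdot 5 \left(-4\right) 5}{3} = \frac{17 \left(\left(-20\right) 5\right)}{3} = \frac{17}{3} \left(-100\right) = - \frac{1700}{3}$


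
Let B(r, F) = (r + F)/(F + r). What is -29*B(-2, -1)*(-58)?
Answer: 1682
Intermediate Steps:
B(r, F) = 1 (B(r, F) = (F + r)/(F + r) = 1)
-29*B(-2, -1)*(-58) = -29*1*(-58) = -29*(-58) = 1682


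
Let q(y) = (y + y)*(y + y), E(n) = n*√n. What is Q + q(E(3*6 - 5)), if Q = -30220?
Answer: -21432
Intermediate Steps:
E(n) = n^(3/2)
q(y) = 4*y² (q(y) = (2*y)*(2*y) = 4*y²)
Q + q(E(3*6 - 5)) = -30220 + 4*((3*6 - 5)^(3/2))² = -30220 + 4*((18 - 5)^(3/2))² = -30220 + 4*(13^(3/2))² = -30220 + 4*(13*√13)² = -30220 + 4*2197 = -30220 + 8788 = -21432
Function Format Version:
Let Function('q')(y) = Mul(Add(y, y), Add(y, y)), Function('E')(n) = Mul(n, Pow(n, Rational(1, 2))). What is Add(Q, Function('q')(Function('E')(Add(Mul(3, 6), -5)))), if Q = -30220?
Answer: -21432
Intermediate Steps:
Function('E')(n) = Pow(n, Rational(3, 2))
Function('q')(y) = Mul(4, Pow(y, 2)) (Function('q')(y) = Mul(Mul(2, y), Mul(2, y)) = Mul(4, Pow(y, 2)))
Add(Q, Function('q')(Function('E')(Add(Mul(3, 6), -5)))) = Add(-30220, Mul(4, Pow(Pow(Add(Mul(3, 6), -5), Rational(3, 2)), 2))) = Add(-30220, Mul(4, Pow(Pow(Add(18, -5), Rational(3, 2)), 2))) = Add(-30220, Mul(4, Pow(Pow(13, Rational(3, 2)), 2))) = Add(-30220, Mul(4, Pow(Mul(13, Pow(13, Rational(1, 2))), 2))) = Add(-30220, Mul(4, 2197)) = Add(-30220, 8788) = -21432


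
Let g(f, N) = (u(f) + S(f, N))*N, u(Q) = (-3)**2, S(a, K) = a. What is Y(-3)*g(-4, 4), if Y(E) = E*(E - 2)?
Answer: 300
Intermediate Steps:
u(Q) = 9
g(f, N) = N*(9 + f) (g(f, N) = (9 + f)*N = N*(9 + f))
Y(E) = E*(-2 + E)
Y(-3)*g(-4, 4) = (-3*(-2 - 3))*(4*(9 - 4)) = (-3*(-5))*(4*5) = 15*20 = 300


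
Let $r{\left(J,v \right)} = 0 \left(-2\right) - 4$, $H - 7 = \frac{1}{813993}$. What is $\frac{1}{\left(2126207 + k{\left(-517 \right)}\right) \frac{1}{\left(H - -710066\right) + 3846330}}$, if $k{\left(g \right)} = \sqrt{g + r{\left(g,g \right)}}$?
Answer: $\frac{60660361008424202}{28306645442351757} - \frac{28529847286 i \sqrt{521}}{28306645442351757} \approx 2.143 - 2.3005 \cdot 10^{-5} i$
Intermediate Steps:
$H = \frac{5697952}{813993}$ ($H = 7 + \frac{1}{813993} = \frac{5697952}{813993} \approx 7.0$)
$r{\left(J,v \right)} = -4$ ($r{\left(J,v \right)} = 0 - 4 = -4$)
$k{\left(g \right)} = \sqrt{-4 + g}$ ($k{\left(g \right)} = \sqrt{g - 4} = \sqrt{-4 + g}$)
$\frac{1}{\left(2126207 + k{\left(-517 \right)}\right) \frac{1}{\left(H - -710066\right) + 3846330}} = \frac{1}{\left(2126207 + \sqrt{-4 - 517}\right) \frac{1}{\left(\frac{5697952}{813993} - -710066\right) + 3846330}} = \frac{1}{\left(2126207 + \sqrt{-521}\right) \frac{1}{\left(\frac{5697952}{813993} + 710066\right) + 3846330}} = \frac{1}{\left(2126207 + i \sqrt{521}\right) \frac{1}{\frac{577994451490}{813993} + 3846330}} = \frac{1}{\left(2126207 + i \sqrt{521}\right) \frac{1}{\frac{3708880147180}{813993}}} = \frac{1}{\left(2126207 + i \sqrt{521}\right) \frac{813993}{3708880147180}} = \frac{1}{\frac{1730717614551}{3708880147180} + \frac{813993 i \sqrt{521}}{3708880147180}}$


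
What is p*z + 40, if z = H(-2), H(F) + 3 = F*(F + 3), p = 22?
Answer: -70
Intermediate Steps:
H(F) = -3 + F*(3 + F) (H(F) = -3 + F*(F + 3) = -3 + F*(3 + F))
z = -5 (z = -3 + (-2)² + 3*(-2) = -3 + 4 - 6 = -5)
p*z + 40 = 22*(-5) + 40 = -110 + 40 = -70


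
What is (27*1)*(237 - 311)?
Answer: -1998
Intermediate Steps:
(27*1)*(237 - 311) = 27*(-74) = -1998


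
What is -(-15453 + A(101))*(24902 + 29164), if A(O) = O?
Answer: 830021232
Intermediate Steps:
-(-15453 + A(101))*(24902 + 29164) = -(-15453 + 101)*(24902 + 29164) = -(-15352)*54066 = -1*(-830021232) = 830021232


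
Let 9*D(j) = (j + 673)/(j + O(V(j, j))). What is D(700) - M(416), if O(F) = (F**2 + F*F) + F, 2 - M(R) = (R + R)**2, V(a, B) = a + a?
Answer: 24434675157173/35298900 ≈ 6.9222e+5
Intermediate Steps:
V(a, B) = 2*a
M(R) = 2 - 4*R**2 (M(R) = 2 - (R + R)**2 = 2 - (2*R)**2 = 2 - 4*R**2)
O(F) = F + 2*F**2 (O(F) = (F**2 + F**2) + F = 2*F**2 + F = F + 2*F**2)
D(j) = (673 + j)/(9*(j + 2*j*(1 + 4*j))) (D(j) = ((j + 673)/(j + (2*j)*(1 + 2*(2*j))))/9 = ((673 + j)/(j + (2*j)*(1 + 4*j)))/9 = ((673 + j)/(j + 2*j*(1 + 4*j)))/9 = (673 + j)/(9*(j + 2*j*(1 + 4*j))))
D(700) - M(416) = (1/9)*(673 + 700)/(700*(3 + 8*700)) - (2 - 4*416**2) = (1/9)*(1/700)*1373/(3 + 5600) - (2 - 4*173056) = (1/9)*(1/700)*1373/5603 - (2 - 692224) = (1/9)*(1/700)*(1/5603)*1373 - 1*(-692222) = 1373/35298900 + 692222 = 24434675157173/35298900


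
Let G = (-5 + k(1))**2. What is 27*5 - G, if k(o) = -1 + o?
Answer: 110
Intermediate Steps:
G = 25 (G = (-5 + (-1 + 1))**2 = (-5 + 0)**2 = (-5)**2 = 25)
27*5 - G = 27*5 - 1*25 = 135 - 25 = 110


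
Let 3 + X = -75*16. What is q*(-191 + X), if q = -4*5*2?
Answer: 55760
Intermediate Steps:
q = -40 (q = -20*2 = -40)
X = -1203 (X = -3 - 75*16 = -3 - 1200 = -1203)
q*(-191 + X) = -40*(-191 - 1203) = -40*(-1394) = 55760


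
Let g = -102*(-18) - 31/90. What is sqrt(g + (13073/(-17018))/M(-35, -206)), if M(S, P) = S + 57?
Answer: sqrt(14473309822365515)/2807970 ≈ 42.844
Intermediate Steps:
M(S, P) = 57 + S
g = 165209/90 (g = 1836 - 31*1/90 = 1836 - 31/90 = 165209/90 ≈ 1835.7)
sqrt(g + (13073/(-17018))/M(-35, -206)) = sqrt(165209/90 + (13073/(-17018))/(57 - 35)) = sqrt(165209/90 + (13073*(-1/17018))/22) = sqrt(165209/90 - 13073/17018*1/22) = sqrt(165209/90 - 13073/374396) = sqrt(30926206097/16847820) = sqrt(14473309822365515)/2807970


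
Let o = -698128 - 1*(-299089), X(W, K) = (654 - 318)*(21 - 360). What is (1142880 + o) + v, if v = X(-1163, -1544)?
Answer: 629937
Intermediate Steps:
X(W, K) = -113904 (X(W, K) = 336*(-339) = -113904)
v = -113904
o = -399039 (o = -698128 + 299089 = -399039)
(1142880 + o) + v = (1142880 - 399039) - 113904 = 743841 - 113904 = 629937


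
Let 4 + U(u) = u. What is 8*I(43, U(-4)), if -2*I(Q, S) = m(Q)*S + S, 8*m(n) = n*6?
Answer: 1064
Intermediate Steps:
m(n) = 3*n/4 (m(n) = (n*6)/8 = (6*n)/8 = 3*n/4)
U(u) = -4 + u
I(Q, S) = -S/2 - 3*Q*S/8 (I(Q, S) = -((3*Q/4)*S + S)/2 = -(3*Q*S/4 + S)/2 = -(S + 3*Q*S/4)/2 = -S/2 - 3*Q*S/8)
8*I(43, U(-4)) = 8*(-(-4 - 4)*(4 + 3*43)/8) = 8*(-1/8*(-8)*(4 + 129)) = 8*(-1/8*(-8)*133) = 8*133 = 1064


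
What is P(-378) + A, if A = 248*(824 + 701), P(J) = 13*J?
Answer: 373286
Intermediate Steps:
A = 378200 (A = 248*1525 = 378200)
P(-378) + A = 13*(-378) + 378200 = -4914 + 378200 = 373286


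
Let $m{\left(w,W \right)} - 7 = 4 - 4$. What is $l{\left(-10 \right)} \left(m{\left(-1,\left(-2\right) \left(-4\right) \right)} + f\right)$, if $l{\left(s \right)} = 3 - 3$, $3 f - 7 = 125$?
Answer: $0$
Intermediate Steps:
$f = 44$ ($f = \frac{7}{3} + \frac{1}{3} \cdot 125 = \frac{7}{3} + \frac{125}{3} = 44$)
$m{\left(w,W \right)} = 7$ ($m{\left(w,W \right)} = 7 + \left(4 - 4\right) = 7 + 0 = 7$)
$l{\left(s \right)} = 0$
$l{\left(-10 \right)} \left(m{\left(-1,\left(-2\right) \left(-4\right) \right)} + f\right) = 0 \left(7 + 44\right) = 0 \cdot 51 = 0$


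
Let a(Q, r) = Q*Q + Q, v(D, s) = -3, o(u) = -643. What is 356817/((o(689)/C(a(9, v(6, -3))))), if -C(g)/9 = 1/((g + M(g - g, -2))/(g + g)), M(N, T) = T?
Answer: 144510885/14146 ≈ 10216.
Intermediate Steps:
a(Q, r) = Q + Q² (a(Q, r) = Q² + Q = Q + Q²)
C(g) = -18*g/(-2 + g) (C(g) = -9*(g + g)/(g - 2) = -9*2*g/(-2 + g) = -18*g/(-2 + g))
356817/((o(689)/C(a(9, v(6, -3))))) = 356817/((-643*(-(-2 + 9*(1 + 9))/(162*(1 + 9))))) = 356817/((-643/((-18*9*10/(-2 + 9*10))))) = 356817/((-643/((-18*90/(-2 + 90))))) = 356817/((-643/((-18*90/88)))) = 356817/((-643/((-18*90*1/88)))) = 356817/((-643/(-405/22))) = 356817/((-643*(-22/405))) = 356817/(14146/405) = 356817*(405/14146) = 144510885/14146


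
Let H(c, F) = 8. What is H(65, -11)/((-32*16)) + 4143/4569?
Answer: 86861/97472 ≈ 0.89114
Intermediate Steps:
H(65, -11)/((-32*16)) + 4143/4569 = 8/((-32*16)) + 4143/4569 = 8/(-512) + 4143*(1/4569) = 8*(-1/512) + 1381/1523 = -1/64 + 1381/1523 = 86861/97472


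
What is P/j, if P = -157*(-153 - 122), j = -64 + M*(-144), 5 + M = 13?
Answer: -43175/1216 ≈ -35.506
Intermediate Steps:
M = 8 (M = -5 + 13 = 8)
j = -1216 (j = -64 + 8*(-144) = -64 - 1152 = -1216)
P = 43175 (P = -157*(-275) = 43175)
P/j = 43175/(-1216) = 43175*(-1/1216) = -43175/1216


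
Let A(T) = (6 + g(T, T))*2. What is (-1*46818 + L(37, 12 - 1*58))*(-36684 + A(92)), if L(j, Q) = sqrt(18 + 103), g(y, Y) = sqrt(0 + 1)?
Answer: 1716412690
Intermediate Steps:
g(y, Y) = 1 (g(y, Y) = sqrt(1) = 1)
L(j, Q) = 11 (L(j, Q) = sqrt(121) = 11)
A(T) = 14 (A(T) = (6 + 1)*2 = 7*2 = 14)
(-1*46818 + L(37, 12 - 1*58))*(-36684 + A(92)) = (-1*46818 + 11)*(-36684 + 14) = (-46818 + 11)*(-36670) = -46807*(-36670) = 1716412690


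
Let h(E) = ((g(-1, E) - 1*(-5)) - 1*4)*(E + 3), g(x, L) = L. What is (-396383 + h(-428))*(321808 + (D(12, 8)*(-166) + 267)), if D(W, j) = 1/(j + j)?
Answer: -138428528859/2 ≈ -6.9214e+10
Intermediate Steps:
D(W, j) = 1/(2*j)
h(E) = (1 + E)*(3 + E) (h(E) = ((E - 1*(-5)) - 1*4)*(E + 3) = ((E + 5) - 4)*(3 + E) = ((5 + E) - 4)*(3 + E) = (1 + E)*(3 + E))
(-396383 + h(-428))*(321808 + (D(12, 8)*(-166) + 267)) = (-396383 + (3 + (-428)² + 4*(-428)))*(321808 + (((½)/8)*(-166) + 267)) = (-396383 + (3 + 183184 - 1712))*(321808 + (((½)*(⅛))*(-166) + 267)) = (-396383 + 181475)*(321808 + ((1/16)*(-166) + 267)) = -214908*(321808 + (-83/8 + 267)) = -214908*(321808 + 2053/8) = -214908*2576517/8 = -138428528859/2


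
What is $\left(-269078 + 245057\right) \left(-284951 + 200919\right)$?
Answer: $2018532672$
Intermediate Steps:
$\left(-269078 + 245057\right) \left(-284951 + 200919\right) = \left(-24021\right) \left(-84032\right) = 2018532672$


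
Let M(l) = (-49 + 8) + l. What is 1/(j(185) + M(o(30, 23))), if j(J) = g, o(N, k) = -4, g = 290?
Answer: 1/245 ≈ 0.0040816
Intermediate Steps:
j(J) = 290
M(l) = -41 + l
1/(j(185) + M(o(30, 23))) = 1/(290 + (-41 - 4)) = 1/(290 - 45) = 1/245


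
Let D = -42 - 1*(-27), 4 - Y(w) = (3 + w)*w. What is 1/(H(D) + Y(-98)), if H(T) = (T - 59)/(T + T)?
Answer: -15/139553 ≈ -0.00010749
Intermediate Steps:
Y(w) = 4 - w*(3 + w) (Y(w) = 4 - (3 + w)*w = 4 - w*(3 + w))
D = -15 (D = -42 + 27 = -15)
H(T) = (-59 + T)/(2*T) (H(T) = (-59 + T)/((2*T)) = (-59 + T)*(1/(2*T)) = (-59 + T)/(2*T))
1/(H(D) + Y(-98)) = 1/((1/2)*(-59 - 15)/(-15) + (4 - 1*(-98)**2 - 3*(-98))) = 1/((1/2)*(-1/15)*(-74) + (4 - 1*9604 + 294)) = 1/(37/15 + (4 - 9604 + 294)) = 1/(37/15 - 9306) = 1/(-139553/15) = -15/139553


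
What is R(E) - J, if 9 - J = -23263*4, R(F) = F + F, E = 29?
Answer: -93003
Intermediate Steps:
R(F) = 2*F
J = 93061 (J = 9 - (-23263)*4 = 9 - 1*(-93052) = 9 + 93052 = 93061)
R(E) - J = 2*29 - 1*93061 = 58 - 93061 = -93003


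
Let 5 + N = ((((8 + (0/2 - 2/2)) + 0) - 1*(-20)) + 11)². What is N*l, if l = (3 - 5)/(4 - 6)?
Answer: 1439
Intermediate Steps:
N = 1439 (N = -5 + ((((8 + (0/2 - 2/2)) + 0) - 1*(-20)) + 11)² = -5 + ((((8 + (0*(½) - 2*½)) + 0) + 20) + 11)² = -5 + ((((8 + (0 - 1)) + 0) + 20) + 11)² = -5 + ((((8 - 1) + 0) + 20) + 11)² = -5 + (((7 + 0) + 20) + 11)² = -5 + ((7 + 20) + 11)² = -5 + (27 + 11)² = -5 + 38² = -5 + 1444 = 1439)
l = 1 (l = -2/(-2) = -2*(-½) = 1)
N*l = 1439*1 = 1439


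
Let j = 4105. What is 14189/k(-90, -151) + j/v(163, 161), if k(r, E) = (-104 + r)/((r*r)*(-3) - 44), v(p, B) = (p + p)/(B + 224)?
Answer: 56456274833/31622 ≈ 1.7853e+6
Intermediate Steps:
v(p, B) = 2*p/(224 + B) (v(p, B) = (2*p)/(224 + B) = 2*p/(224 + B))
k(r, E) = (-104 + r)/(-44 - 3*r**2) (k(r, E) = (-104 + r)/(r**2*(-3) - 44) = (-104 + r)/(-3*r**2 - 44) = (-104 + r)/(-44 - 3*r**2))
14189/k(-90, -151) + j/v(163, 161) = 14189/(((104 - 1*(-90))/(44 + 3*(-90)**2))) + 4105/((2*163/(224 + 161))) = 14189/(((104 + 90)/(44 + 3*8100))) + 4105/((2*163/385)) = 14189/((194/(44 + 24300))) + 4105/((2*163*(1/385))) = 14189/((194/24344)) + 4105/(326/385) = 14189/(((1/24344)*194)) + 4105*(385/326) = 14189/(97/12172) + 1580425/326 = 14189*(12172/97) + 1580425/326 = 172708508/97 + 1580425/326 = 56456274833/31622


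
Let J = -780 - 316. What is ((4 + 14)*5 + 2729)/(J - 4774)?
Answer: -2819/5870 ≈ -0.48024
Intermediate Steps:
J = -1096
((4 + 14)*5 + 2729)/(J - 4774) = ((4 + 14)*5 + 2729)/(-1096 - 4774) = (18*5 + 2729)/(-5870) = (90 + 2729)*(-1/5870) = 2819*(-1/5870) = -2819/5870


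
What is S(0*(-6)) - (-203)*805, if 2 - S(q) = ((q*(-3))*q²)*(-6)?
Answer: 163417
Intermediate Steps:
S(q) = 2 - 18*q³ (S(q) = 2 - (q*(-3))*q²*(-6) = 2 - (-3*q)*q²*(-6) = 2 - (-3*q³)*(-6) = 2 - 18*q³)
S(0*(-6)) - (-203)*805 = (2 - 18*(0*(-6))³) - (-203)*805 = (2 - 18*0³) - 1*(-163415) = (2 - 18*0) + 163415 = (2 + 0) + 163415 = 2 + 163415 = 163417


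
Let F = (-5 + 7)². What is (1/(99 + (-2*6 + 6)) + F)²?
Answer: 139129/8649 ≈ 16.086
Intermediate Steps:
F = 4 (F = 2² = 4)
(1/(99 + (-2*6 + 6)) + F)² = (1/(99 + (-2*6 + 6)) + 4)² = (1/(99 + (-12 + 6)) + 4)² = (1/(99 - 6) + 4)² = (1/93 + 4)² = (373/93)² = 139129/8649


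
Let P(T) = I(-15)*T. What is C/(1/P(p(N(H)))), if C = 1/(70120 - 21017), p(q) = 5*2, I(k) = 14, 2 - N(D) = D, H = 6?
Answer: 140/49103 ≈ 0.0028512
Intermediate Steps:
N(D) = 2 - D
p(q) = 10
P(T) = 14*T
C = 1/49103 ≈ 2.0365e-5
C/(1/P(p(N(H)))) = 1/(49103*(1/(14*10))) = 1/(49103*(1/140)) = (1/49103)*140 = 140/49103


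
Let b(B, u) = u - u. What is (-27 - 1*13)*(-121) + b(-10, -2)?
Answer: 4840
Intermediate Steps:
b(B, u) = 0
(-27 - 1*13)*(-121) + b(-10, -2) = (-27 - 1*13)*(-121) + 0 = (-27 - 13)*(-121) + 0 = -40*(-121) + 0 = 4840 + 0 = 4840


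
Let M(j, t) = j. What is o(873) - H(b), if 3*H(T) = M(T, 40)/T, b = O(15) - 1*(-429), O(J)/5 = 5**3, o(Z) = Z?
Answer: 2618/3 ≈ 872.67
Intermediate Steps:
O(J) = 625 (O(J) = 5*5**3 = 5*125 = 625)
b = 1054 (b = 625 - 1*(-429) = 625 + 429 = 1054)
H(T) = 1/3 (H(T) = (T/T)/3 = (1/3)*1 = 1/3)
o(873) - H(b) = 873 - 1*1/3 = 873 - 1/3 = 2618/3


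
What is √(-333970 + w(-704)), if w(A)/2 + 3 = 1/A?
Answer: I*√2586310166/88 ≈ 577.91*I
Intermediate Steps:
w(A) = -6 + 2/A
√(-333970 + w(-704)) = √(-333970 + (-6 + 2/(-704))) = √(-333970 + (-6 + 2*(-1/704))) = √(-333970 + (-6 - 1/352)) = √(-333970 - 2113/352) = √(-117559553/352) = I*√2586310166/88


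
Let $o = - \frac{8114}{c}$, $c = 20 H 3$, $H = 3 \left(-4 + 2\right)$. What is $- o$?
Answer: $- \frac{4057}{180} \approx -22.539$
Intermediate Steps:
$H = -6$ ($H = 3 \left(-2\right) = -6$)
$c = -360$ ($c = 20 \left(-6\right) 3 = \left(-120\right) 3 = -360$)
$o = \frac{4057}{180}$ ($o = - \frac{8114}{-360} = \left(-8114\right) \left(- \frac{1}{360}\right) = \frac{4057}{180} \approx 22.539$)
$- o = \left(-1\right) \frac{4057}{180} = - \frac{4057}{180}$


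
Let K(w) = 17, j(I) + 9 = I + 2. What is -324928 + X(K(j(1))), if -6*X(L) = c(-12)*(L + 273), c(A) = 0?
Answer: -324928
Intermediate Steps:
j(I) = -7 + I (j(I) = -9 + (I + 2) = -9 + (2 + I) = -7 + I)
X(L) = 0 (X(L) = -0*(L + 273) = -0*(273 + L) = -1/6*0 = 0)
-324928 + X(K(j(1))) = -324928 + 0 = -324928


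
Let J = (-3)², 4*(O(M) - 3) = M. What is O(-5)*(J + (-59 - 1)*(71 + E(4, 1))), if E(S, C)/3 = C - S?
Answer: -25977/4 ≈ -6494.3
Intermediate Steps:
E(S, C) = -3*S + 3*C (E(S, C) = 3*(C - S) = -3*S + 3*C)
O(M) = 3 + M/4
J = 9
O(-5)*(J + (-59 - 1)*(71 + E(4, 1))) = (3 + (¼)*(-5))*(9 + (-59 - 1)*(71 + (-3*4 + 3*1))) = (3 - 5/4)*(9 - 60*(71 + (-12 + 3))) = 7*(9 - 60*(71 - 9))/4 = 7*(9 - 60*62)/4 = 7*(9 - 3720)/4 = (7/4)*(-3711) = -25977/4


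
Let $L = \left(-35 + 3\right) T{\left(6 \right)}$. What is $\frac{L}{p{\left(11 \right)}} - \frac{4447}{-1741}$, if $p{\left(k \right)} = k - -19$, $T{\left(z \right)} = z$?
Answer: $- \frac{33477}{8705} \approx -3.8457$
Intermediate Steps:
$p{\left(k \right)} = 19 + k$ ($p{\left(k \right)} = k + 19 = 19 + k$)
$L = -192$ ($L = \left(-35 + 3\right) 6 = \left(-32\right) 6 = -192$)
$\frac{L}{p{\left(11 \right)}} - \frac{4447}{-1741} = - \frac{192}{19 + 11} - \frac{4447}{-1741} = - \frac{192}{30} - - \frac{4447}{1741} = \left(-192\right) \frac{1}{30} + \frac{4447}{1741} = - \frac{32}{5} + \frac{4447}{1741} = - \frac{33477}{8705}$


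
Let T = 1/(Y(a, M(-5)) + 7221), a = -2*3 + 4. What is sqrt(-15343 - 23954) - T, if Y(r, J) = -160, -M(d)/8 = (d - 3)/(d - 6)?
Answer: -1/7061 + I*sqrt(39297) ≈ -0.00014162 + 198.23*I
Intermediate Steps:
a = -2 (a = -6 + 4 = -2)
M(d) = -8*(-3 + d)/(-6 + d) (M(d) = -8*(d - 3)/(d - 6) = -8*(-3 + d)/(-6 + d))
T = 1/7061 (T = 1/(-160 + 7221) = 1/7061 ≈ 0.00014162)
sqrt(-15343 - 23954) - T = sqrt(-15343 - 23954) - 1*1/7061 = sqrt(-39297) - 1/7061 = I*sqrt(39297) - 1/7061 = -1/7061 + I*sqrt(39297)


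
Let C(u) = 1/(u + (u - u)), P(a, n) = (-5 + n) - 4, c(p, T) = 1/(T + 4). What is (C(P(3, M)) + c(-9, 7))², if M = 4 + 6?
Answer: 144/121 ≈ 1.1901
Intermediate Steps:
c(p, T) = 1/(4 + T)
M = 10
P(a, n) = -9 + n
C(u) = 1/u (C(u) = 1/(u + 0) = 1/u)
(C(P(3, M)) + c(-9, 7))² = (1/(-9 + 10) + 1/(4 + 7))² = (1/1 + 1/11)² = (1 + 1/11)² = (12/11)² = 144/121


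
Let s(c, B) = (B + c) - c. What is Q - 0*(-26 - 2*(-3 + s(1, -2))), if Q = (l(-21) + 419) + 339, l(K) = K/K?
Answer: 759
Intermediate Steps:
s(c, B) = B
l(K) = 1
Q = 759 (Q = (1 + 419) + 339 = 420 + 339 = 759)
Q - 0*(-26 - 2*(-3 + s(1, -2))) = 759 - 0*(-26 - 2*(-3 - 2)) = 759 - 0*(-26 - 2*(-5)) = 759 - 0*(-26 + 10) = 759 - 0*(-16) = 759 - 1*0 = 759 + 0 = 759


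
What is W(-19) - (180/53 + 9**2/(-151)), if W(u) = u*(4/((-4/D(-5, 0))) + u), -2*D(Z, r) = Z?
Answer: 6492677/16006 ≈ 405.64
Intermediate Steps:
D(Z, r) = -Z/2
W(u) = u*(-5/2 + u) (W(u) = u*(4/((-4/((-1/2*(-5))))) + u) = u*(4/((-4/5/2)) + u) = u*(4/((-4*2/5)) + u) = u*(4/(-8/5) + u) = u*(4*(-5/8) + u) = u*(-5/2 + u))
W(-19) - (180/53 + 9**2/(-151)) = (1/2)*(-19)*(-5 + 2*(-19)) - (180/53 + 9**2/(-151)) = (1/2)*(-19)*(-5 - 38) - (180*(1/53) + 81*(-1/151)) = (1/2)*(-19)*(-43) - (180/53 - 81/151) = 817/2 - 1*22887/8003 = 817/2 - 22887/8003 = 6492677/16006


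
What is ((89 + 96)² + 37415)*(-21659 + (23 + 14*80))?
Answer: -1469766240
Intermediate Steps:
((89 + 96)² + 37415)*(-21659 + (23 + 14*80)) = (185² + 37415)*(-21659 + (23 + 1120)) = (34225 + 37415)*(-21659 + 1143) = 71640*(-20516) = -1469766240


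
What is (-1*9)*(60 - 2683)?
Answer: 23607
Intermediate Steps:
(-1*9)*(60 - 2683) = -9*(-2623) = 23607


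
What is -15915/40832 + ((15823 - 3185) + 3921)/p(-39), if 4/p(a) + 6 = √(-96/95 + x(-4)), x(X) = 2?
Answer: -1014221547/40832 + 16559*√8930/380 ≈ -20721.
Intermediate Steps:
p(a) = 4/(-6 + √8930/95) (p(a) = 4/(-6 + √(-96/95 + 2)) = 4/(-6 + √(94/95)) = 4/(-6 + √8930/95))
-15915/40832 + ((15823 - 3185) + 3921)/p(-39) = -15915/40832 + ((15823 - 3185) + 3921)/((4*√95/(√94 - 6*√95))) = -15915*1/40832 + (12638 + 3921)*(√95*(√94 - 6*√95)/380) = -15915/40832 + 16559*(√95*(√94 - 6*√95)/380) = -15915/40832 + 16559*√95*(√94 - 6*√95)/380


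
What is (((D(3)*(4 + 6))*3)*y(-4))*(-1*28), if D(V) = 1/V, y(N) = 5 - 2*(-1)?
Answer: -1960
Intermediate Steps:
y(N) = 7 (y(N) = 5 + 2 = 7)
(((D(3)*(4 + 6))*3)*y(-4))*(-1*28) = ((((4 + 6)/3)*3)*7)*(-1*28) = ((((⅓)*10)*3)*7)*(-28) = (((10/3)*3)*7)*(-28) = (10*7)*(-28) = 70*(-28) = -1960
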